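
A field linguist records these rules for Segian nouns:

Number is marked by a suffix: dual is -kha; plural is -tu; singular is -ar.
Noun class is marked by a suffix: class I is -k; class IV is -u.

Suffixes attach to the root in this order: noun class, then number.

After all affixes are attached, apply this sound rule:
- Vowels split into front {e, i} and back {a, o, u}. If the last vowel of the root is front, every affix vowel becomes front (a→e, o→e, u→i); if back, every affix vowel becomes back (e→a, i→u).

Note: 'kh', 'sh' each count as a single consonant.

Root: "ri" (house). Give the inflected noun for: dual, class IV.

Attach noun class class IV -u → riu.
Attach number dual -kha → riukha.
Apply vowel harmony: riukha → riikhe.

riikhe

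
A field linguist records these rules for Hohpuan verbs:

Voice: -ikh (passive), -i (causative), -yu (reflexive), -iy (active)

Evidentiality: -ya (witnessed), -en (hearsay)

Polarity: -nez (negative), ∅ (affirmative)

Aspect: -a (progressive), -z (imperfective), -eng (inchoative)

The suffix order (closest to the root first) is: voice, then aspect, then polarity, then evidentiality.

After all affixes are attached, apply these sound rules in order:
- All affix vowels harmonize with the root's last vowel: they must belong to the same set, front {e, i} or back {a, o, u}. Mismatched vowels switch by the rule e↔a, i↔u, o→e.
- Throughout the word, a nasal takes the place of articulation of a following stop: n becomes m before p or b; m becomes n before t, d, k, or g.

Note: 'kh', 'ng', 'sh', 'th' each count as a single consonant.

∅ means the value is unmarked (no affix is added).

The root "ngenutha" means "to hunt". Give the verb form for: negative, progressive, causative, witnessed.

ngenuthauanazya

Attach voice causative -i → ngenuthai.
Attach aspect progressive -a → ngenuthaia.
Attach polarity negative -nez → ngenuthaianez.
Attach evidentiality witnessed -ya → ngenuthaianezya.
Apply vowel harmony: ngenuthaianezya → ngenuthauanazya.
Nasal assimilation: no change.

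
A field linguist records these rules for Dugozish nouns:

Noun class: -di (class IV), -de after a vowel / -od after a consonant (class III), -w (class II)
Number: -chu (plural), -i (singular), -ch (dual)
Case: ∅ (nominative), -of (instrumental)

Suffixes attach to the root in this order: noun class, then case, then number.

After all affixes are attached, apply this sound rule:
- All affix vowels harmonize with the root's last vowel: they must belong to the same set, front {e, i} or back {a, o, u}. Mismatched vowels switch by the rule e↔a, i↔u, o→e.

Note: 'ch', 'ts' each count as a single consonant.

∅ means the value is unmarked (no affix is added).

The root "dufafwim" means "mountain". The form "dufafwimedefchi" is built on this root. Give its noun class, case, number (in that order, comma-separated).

class III, instrumental, plural

Segment: dufafwim-od-of-chu.
noun class: -de/od → class III.
case: -of → instrumental.
number: -chu → plural.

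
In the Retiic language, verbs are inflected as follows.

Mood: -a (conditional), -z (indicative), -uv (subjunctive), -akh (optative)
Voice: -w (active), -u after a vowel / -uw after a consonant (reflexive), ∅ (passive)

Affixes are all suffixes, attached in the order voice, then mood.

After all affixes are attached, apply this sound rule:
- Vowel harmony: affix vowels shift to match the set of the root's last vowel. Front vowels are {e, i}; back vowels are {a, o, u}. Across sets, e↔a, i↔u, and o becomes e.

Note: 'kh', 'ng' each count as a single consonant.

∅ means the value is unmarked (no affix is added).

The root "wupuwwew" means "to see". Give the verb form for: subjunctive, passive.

wupuwwewiv

voice = passive: zero marking, form stays wupuwwew.
Attach mood subjunctive -uv → wupuwwewuv.
Apply vowel harmony: wupuwwewuv → wupuwwewiv.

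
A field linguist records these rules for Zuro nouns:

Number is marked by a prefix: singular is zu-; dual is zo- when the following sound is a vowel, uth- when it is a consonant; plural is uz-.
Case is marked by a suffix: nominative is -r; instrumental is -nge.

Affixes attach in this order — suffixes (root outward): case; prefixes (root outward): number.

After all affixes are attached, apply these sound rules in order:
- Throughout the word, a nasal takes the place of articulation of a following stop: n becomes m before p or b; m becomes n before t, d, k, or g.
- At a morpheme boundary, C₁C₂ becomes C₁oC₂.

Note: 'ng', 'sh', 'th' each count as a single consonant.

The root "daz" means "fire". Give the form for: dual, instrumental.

Attach case instrumental -nge → daznge.
Attach number dual uth- (before consonant 'd') → uthdaznge.
Nasal assimilation: no change.
Apply epenthesis: uthdaznge → uthodazonge.

uthodazonge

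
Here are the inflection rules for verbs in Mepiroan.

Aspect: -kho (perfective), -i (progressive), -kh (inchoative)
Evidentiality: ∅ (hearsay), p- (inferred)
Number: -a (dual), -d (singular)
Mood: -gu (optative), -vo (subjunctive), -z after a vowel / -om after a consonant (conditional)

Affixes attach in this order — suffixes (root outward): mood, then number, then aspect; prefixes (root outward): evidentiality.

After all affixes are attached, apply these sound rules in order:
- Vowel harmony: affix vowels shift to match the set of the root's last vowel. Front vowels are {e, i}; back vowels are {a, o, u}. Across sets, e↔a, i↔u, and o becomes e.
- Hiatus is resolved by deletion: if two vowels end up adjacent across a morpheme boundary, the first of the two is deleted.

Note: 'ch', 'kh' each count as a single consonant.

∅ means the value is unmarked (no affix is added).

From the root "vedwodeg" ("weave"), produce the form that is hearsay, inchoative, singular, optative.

Attach mood optative -gu → vedwodeggu.
Attach number singular -d → vedwodeggud.
evidentiality = hearsay: zero marking, form stays vedwodeggud.
Attach aspect inchoative -kh → vedwodeggudkh.
Apply vowel harmony: vedwodeggudkh → vedwodeggidkh.
Vowel deletion: no change.

vedwodeggidkh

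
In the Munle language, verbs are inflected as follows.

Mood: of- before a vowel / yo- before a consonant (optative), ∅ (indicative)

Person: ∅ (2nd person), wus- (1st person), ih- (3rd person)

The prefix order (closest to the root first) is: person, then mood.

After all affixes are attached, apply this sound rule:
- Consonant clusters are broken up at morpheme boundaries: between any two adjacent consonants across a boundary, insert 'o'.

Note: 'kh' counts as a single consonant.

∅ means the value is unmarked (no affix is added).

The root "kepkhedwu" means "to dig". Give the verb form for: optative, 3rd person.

ofihokepkhedwu

Attach person 3rd person ih- → ihkepkhedwu.
Attach mood optative of- (before vowel 'i') → ofihkepkhedwu.
Apply epenthesis: ofihkepkhedwu → ofihokepkhedwu.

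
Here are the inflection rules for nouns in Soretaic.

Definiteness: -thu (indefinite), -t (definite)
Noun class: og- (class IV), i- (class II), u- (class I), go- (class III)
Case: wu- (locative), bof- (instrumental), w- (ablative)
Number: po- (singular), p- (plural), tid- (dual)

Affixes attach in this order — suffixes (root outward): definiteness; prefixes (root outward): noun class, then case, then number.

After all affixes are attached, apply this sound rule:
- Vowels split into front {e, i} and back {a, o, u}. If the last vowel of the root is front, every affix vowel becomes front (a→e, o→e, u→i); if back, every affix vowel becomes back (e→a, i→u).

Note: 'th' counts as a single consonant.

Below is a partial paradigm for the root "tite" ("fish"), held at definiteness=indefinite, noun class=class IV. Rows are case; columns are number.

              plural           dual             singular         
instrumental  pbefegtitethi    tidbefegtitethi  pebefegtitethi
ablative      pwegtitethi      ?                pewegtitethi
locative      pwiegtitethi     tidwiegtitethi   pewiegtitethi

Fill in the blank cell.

tidwegtitethi

Attach definiteness indefinite -thu → titethu.
Attach noun class class IV og- → ogtitethu.
Attach case ablative w- → wogtitethu.
Attach number dual tid- → tidwogtitethu.
Apply vowel harmony: tidwogtitethu → tidwegtitethi.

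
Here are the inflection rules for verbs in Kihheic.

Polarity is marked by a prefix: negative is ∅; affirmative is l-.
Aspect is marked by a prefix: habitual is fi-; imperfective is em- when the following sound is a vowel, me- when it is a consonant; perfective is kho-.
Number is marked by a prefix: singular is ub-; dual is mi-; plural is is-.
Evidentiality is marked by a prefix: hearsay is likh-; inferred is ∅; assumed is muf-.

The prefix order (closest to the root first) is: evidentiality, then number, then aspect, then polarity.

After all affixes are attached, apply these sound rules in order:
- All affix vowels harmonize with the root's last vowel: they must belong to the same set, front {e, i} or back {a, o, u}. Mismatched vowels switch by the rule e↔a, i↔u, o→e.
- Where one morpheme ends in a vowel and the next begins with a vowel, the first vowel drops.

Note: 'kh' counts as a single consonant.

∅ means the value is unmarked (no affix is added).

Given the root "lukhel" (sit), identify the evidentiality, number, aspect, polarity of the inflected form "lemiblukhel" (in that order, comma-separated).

inferred, singular, imperfective, affirmative

Segment: l-em-ub-lukhel.
evidentiality: ∅ → inferred.
number: ub- → singular.
aspect: em/me- → imperfective.
polarity: l- → affirmative.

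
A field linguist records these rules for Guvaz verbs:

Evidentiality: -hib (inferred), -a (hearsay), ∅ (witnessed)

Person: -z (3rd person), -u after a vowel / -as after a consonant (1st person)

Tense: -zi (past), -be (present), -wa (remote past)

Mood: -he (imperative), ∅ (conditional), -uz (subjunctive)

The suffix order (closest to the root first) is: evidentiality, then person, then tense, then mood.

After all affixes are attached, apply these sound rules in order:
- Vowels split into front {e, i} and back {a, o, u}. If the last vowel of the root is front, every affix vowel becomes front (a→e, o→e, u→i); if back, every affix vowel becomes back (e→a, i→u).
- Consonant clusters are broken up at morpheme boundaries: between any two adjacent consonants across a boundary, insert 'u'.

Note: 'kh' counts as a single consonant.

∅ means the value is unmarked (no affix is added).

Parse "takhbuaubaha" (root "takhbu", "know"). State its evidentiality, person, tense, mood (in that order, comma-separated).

Segment: takhbu-a-u-be-he.
evidentiality: -a → hearsay.
person: -u/as → 1st person.
tense: -be → present.
mood: -he → imperative.

hearsay, 1st person, present, imperative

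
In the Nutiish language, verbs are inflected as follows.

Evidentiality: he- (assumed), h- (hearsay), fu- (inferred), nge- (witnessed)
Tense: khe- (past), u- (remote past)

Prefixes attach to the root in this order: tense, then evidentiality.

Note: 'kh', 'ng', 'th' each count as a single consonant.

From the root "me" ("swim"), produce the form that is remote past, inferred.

Attach tense remote past u- → ume.
Attach evidentiality inferred fu- → fuume.

fuume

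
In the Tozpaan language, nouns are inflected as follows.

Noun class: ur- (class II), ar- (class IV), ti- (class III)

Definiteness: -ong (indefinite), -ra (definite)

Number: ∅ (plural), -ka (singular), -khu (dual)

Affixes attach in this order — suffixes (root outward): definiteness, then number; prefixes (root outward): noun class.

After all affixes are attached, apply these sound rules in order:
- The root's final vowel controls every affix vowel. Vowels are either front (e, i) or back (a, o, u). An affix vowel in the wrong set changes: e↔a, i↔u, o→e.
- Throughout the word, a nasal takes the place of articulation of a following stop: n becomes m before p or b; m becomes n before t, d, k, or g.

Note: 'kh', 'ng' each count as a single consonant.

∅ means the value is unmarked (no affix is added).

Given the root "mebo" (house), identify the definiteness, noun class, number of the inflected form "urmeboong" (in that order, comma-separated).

indefinite, class II, plural

Segment: ur-mebo-ong.
definiteness: -ong → indefinite.
noun class: ur- → class II.
number: ∅ → plural.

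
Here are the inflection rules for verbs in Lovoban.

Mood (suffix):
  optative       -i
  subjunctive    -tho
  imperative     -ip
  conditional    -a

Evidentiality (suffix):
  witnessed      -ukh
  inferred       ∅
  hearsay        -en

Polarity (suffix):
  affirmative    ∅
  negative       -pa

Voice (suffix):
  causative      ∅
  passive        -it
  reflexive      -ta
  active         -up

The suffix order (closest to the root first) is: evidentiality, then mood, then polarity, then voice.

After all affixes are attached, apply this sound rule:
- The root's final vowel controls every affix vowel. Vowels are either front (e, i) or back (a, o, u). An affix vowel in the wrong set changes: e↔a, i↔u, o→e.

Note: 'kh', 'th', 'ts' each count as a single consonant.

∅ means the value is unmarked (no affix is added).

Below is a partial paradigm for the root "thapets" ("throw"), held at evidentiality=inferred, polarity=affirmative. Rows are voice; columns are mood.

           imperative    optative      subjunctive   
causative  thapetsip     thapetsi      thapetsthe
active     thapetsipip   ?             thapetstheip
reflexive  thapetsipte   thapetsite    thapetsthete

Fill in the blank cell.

evidentiality = inferred: zero marking, form stays thapets.
Attach mood optative -i → thapetsi.
polarity = affirmative: zero marking, form stays thapetsi.
Attach voice active -up → thapetsiup.
Apply vowel harmony: thapetsiup → thapetsiip.

thapetsiip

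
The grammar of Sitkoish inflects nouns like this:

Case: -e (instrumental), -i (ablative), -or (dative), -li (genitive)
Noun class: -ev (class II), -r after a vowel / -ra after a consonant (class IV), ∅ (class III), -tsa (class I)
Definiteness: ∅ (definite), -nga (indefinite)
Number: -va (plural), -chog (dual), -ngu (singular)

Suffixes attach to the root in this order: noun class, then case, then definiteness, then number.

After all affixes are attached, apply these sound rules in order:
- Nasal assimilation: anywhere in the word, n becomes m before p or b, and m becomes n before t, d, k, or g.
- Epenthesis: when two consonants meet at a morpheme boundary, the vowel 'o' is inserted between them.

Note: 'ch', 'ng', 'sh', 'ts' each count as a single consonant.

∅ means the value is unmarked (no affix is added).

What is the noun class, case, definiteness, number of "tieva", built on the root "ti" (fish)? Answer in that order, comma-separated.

Segment: ti-e-va.
noun class: ∅ → class III.
case: -e → instrumental.
definiteness: ∅ → definite.
number: -va → plural.

class III, instrumental, definite, plural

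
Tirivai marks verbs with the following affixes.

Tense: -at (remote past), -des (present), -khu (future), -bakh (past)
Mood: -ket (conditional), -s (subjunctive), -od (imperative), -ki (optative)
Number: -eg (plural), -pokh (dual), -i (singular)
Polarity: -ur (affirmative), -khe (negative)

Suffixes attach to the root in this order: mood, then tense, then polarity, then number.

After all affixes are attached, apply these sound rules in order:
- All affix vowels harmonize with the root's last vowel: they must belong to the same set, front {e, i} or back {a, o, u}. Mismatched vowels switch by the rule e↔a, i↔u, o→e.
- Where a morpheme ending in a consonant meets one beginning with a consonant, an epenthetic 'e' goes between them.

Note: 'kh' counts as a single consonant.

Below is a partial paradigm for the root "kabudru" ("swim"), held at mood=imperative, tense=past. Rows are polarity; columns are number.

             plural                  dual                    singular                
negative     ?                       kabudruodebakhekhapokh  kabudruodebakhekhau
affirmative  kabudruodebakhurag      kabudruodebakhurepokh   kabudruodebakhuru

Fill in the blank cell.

Attach mood imperative -od → kabudruod.
Attach tense past -bakh → kabudruodbakh.
Attach polarity negative -khe → kabudruodbakhkhe.
Attach number plural -eg → kabudruodbakhkheeg.
Apply vowel harmony: kabudruodbakhkheeg → kabudruodbakhkhaag.
Apply epenthesis: kabudruodbakhkhaag → kabudruodebakhekhaag.

kabudruodebakhekhaag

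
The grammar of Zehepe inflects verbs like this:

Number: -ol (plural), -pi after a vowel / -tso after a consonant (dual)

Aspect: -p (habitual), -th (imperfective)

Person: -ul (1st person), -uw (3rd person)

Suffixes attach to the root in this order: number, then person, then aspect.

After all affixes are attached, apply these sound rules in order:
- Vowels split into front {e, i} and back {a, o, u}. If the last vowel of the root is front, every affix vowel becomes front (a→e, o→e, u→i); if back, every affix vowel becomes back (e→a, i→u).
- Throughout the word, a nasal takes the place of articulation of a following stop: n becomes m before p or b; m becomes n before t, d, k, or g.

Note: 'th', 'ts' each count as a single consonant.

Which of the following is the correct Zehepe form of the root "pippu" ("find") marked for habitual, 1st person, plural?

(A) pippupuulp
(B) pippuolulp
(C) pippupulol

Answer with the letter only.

Attach number plural -ol → pippuol.
Attach person 1st person -ul → pippuolul.
Attach aspect habitual -p → pippuolulp.
Vowel harmony: no change.
Nasal assimilation: no change.
So the correct form is pippuolulp, option (B).
(A) pippupuulp is wrong: it uses dual instead of plural for number.
(C) pippupulol is wrong: it has the affixes in the wrong order.

B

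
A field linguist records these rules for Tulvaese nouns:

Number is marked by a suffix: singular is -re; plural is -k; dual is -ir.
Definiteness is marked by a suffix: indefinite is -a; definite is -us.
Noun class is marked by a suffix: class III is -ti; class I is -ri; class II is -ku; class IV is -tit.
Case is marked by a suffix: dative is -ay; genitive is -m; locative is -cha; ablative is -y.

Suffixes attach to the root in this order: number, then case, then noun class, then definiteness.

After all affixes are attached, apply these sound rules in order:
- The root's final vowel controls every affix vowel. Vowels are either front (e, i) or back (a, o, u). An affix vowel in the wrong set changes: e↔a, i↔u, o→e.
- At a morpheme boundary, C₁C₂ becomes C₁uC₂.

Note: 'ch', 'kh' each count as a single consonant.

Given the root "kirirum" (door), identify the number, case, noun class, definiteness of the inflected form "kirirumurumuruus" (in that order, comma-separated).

dual, genitive, class I, definite

Segment: kirirum-ir-m-ri-us.
number: -ir → dual.
case: -m → genitive.
noun class: -ri → class I.
definiteness: -us → definite.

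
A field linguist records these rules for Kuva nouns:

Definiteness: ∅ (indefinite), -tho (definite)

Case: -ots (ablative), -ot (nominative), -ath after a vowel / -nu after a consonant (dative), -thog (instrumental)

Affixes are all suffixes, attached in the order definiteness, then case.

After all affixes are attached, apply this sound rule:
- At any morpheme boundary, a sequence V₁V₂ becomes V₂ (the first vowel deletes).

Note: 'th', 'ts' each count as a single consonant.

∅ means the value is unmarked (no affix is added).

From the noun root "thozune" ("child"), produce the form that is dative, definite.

thozunethath

Attach definiteness definite -tho → thozunetho.
Attach case dative -ath (after vowel 'o') → thozunethoath.
Apply vowel deletion: thozunethoath → thozunethath.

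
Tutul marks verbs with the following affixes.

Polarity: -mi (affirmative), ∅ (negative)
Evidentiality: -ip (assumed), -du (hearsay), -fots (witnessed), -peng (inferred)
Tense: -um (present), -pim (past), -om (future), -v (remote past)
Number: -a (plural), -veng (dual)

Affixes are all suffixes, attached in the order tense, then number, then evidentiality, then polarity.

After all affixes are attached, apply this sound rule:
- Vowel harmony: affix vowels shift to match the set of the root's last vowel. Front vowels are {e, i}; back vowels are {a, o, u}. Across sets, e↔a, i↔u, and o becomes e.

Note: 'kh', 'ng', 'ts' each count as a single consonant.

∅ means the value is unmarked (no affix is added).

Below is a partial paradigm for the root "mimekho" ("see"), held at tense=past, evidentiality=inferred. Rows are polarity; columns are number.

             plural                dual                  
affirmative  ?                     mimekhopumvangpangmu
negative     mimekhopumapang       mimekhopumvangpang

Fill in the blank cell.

mimekhopumapangmu

Attach tense past -pim → mimekhopim.
Attach number plural -a → mimekhopima.
Attach evidentiality inferred -peng → mimekhopimapeng.
Attach polarity affirmative -mi → mimekhopimapengmi.
Apply vowel harmony: mimekhopimapengmi → mimekhopumapangmu.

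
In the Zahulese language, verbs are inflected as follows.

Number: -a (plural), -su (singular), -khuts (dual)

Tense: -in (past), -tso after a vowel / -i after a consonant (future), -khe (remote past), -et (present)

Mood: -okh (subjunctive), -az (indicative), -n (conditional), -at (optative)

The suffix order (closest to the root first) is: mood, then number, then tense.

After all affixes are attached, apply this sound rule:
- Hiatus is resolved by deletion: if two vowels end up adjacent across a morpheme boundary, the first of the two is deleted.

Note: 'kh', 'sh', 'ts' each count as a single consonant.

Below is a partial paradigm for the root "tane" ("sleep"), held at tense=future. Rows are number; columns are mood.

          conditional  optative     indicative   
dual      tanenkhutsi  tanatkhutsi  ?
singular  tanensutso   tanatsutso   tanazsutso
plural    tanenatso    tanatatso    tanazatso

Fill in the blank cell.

Attach mood indicative -az → taneaz.
Attach number dual -khuts → taneazkhuts.
Attach tense future -i (after consonant 'ts') → taneazkhutsi.
Apply vowel deletion: taneazkhutsi → tanazkhutsi.

tanazkhutsi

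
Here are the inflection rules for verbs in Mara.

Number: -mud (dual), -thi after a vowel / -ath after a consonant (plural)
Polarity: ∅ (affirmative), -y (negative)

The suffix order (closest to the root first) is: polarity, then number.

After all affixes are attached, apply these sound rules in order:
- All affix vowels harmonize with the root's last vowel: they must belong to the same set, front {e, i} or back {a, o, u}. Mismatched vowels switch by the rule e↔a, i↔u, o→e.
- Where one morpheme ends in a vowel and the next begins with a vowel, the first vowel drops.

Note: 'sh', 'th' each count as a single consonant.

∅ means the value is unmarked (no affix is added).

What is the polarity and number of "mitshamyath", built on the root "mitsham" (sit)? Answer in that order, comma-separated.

Segment: mitsham-y-ath.
polarity: -y → negative.
number: -thi/ath → plural.

negative, plural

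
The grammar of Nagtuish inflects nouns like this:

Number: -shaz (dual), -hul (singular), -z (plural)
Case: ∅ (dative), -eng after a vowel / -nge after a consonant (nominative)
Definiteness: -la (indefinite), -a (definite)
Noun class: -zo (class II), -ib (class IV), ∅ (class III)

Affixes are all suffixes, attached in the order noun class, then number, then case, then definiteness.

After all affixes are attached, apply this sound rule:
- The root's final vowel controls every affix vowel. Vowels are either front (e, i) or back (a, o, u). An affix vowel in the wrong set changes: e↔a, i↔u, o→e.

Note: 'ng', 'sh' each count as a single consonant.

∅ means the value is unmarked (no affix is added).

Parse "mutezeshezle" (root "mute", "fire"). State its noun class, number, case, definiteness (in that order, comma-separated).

Segment: mute-zo-shaz-la.
noun class: -zo → class II.
number: -shaz → dual.
case: ∅ → dative.
definiteness: -la → indefinite.

class II, dual, dative, indefinite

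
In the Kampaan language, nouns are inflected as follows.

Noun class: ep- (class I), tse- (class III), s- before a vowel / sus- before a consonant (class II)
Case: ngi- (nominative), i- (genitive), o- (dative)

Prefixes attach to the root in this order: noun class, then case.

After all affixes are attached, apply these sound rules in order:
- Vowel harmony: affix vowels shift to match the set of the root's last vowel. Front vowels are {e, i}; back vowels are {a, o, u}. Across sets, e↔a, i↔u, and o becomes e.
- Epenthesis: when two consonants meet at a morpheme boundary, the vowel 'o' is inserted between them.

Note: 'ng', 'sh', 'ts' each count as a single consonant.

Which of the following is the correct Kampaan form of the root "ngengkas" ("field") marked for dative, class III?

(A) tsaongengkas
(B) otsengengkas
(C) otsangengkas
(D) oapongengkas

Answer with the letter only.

C

Attach noun class class III tse- → tsengengkas.
Attach case dative o- → otsengengkas.
Apply vowel harmony: otsengengkas → otsangengkas.
Epenthesis: no change.
So the correct form is otsangengkas, option (C).
(A) tsaongengkas is wrong: it has the affixes in the wrong order.
(B) otsengengkas is wrong: it fails to apply the sound rule(s).
(D) oapongengkas is wrong: it uses class I instead of class III for noun class.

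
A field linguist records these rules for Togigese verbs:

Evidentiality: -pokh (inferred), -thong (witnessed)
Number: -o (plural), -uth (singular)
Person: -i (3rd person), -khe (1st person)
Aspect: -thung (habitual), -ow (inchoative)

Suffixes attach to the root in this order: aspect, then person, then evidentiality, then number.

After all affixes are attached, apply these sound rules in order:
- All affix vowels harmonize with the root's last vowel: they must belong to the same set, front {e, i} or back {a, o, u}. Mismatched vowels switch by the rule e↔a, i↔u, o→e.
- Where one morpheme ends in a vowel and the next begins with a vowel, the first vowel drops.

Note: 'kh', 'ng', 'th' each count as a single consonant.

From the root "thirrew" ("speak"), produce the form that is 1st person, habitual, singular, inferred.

Attach aspect habitual -thung → thirrewthung.
Attach person 1st person -khe → thirrewthungkhe.
Attach evidentiality inferred -pokh → thirrewthungkhepokh.
Attach number singular -uth → thirrewthungkhepokhuth.
Apply vowel harmony: thirrewthungkhepokhuth → thirrewthingkhepekhith.
Vowel deletion: no change.

thirrewthingkhepekhith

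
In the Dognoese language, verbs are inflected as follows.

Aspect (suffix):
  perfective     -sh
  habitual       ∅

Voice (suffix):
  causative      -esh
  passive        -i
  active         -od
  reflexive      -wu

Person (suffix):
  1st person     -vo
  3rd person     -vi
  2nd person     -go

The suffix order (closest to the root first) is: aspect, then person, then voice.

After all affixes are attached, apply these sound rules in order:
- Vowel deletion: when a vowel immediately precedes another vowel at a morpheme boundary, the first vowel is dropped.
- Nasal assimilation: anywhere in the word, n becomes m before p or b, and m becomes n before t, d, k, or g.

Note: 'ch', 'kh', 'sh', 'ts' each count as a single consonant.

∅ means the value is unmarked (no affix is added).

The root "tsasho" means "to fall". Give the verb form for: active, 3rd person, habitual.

tsashovod

aspect = habitual: zero marking, form stays tsasho.
Attach person 3rd person -vi → tsashovi.
Attach voice active -od → tsashoviod.
Apply vowel deletion: tsashoviod → tsashovod.
Nasal assimilation: no change.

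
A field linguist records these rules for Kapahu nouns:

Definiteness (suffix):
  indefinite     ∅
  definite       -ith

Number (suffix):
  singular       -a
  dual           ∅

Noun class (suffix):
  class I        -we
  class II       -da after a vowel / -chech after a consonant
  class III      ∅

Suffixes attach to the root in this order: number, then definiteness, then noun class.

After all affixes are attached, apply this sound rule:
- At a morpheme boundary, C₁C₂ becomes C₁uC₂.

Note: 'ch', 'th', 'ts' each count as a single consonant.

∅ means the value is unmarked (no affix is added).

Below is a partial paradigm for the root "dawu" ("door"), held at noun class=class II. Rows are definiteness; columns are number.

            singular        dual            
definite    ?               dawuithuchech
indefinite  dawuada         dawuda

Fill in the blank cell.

Attach number singular -a → dawua.
Attach definiteness definite -ith → dawuaith.
Attach noun class class II -chech (after consonant 'th') → dawuaithchech.
Apply epenthesis: dawuaithchech → dawuaithuchech.

dawuaithuchech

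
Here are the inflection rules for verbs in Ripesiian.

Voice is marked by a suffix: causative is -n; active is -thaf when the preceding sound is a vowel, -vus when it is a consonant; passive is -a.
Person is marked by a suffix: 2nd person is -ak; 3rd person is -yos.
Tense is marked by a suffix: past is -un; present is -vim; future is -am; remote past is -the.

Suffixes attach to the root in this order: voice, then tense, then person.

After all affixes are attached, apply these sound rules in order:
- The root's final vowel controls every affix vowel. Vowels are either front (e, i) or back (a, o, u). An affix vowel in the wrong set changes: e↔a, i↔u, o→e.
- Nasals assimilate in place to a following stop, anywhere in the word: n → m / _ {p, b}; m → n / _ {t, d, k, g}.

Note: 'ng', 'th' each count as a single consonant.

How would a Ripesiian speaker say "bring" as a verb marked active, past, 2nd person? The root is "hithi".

hithithefinek

Attach voice active -thaf (after vowel 'i') → hithithaf.
Attach tense past -un → hithithafun.
Attach person 2nd person -ak → hithithafunak.
Apply vowel harmony: hithithafunak → hithithefinek.
Nasal assimilation: no change.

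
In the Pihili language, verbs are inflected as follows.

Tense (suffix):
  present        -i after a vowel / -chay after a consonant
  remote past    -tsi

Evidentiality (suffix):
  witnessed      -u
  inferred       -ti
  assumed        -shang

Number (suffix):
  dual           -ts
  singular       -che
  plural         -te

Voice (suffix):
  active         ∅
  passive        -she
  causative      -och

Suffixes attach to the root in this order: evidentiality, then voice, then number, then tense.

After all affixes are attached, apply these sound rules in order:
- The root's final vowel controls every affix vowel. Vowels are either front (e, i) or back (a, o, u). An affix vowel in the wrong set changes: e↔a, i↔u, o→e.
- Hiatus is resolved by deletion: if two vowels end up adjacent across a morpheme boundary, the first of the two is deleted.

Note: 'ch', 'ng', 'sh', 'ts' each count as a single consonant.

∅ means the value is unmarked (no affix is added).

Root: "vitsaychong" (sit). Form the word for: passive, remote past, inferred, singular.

vitsaychongtushachatsu

Attach evidentiality inferred -ti → vitsaychongti.
Attach voice passive -she → vitsaychongtishe.
Attach number singular -che → vitsaychongtisheche.
Attach tense remote past -tsi → vitsaychongtishechetsi.
Apply vowel harmony: vitsaychongtishechetsi → vitsaychongtushachatsu.
Vowel deletion: no change.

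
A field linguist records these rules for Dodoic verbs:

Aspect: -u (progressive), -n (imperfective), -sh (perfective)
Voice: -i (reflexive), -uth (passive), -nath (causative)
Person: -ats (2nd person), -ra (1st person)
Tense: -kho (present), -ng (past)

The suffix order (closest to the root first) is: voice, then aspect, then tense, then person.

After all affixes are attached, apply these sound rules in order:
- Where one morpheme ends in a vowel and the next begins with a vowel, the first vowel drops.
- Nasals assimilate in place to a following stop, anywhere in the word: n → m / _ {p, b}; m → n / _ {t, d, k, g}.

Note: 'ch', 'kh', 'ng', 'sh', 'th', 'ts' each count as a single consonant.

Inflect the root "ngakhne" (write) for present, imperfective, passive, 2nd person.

ngakhnuthnkhats

Attach voice passive -uth → ngakhneuth.
Attach aspect imperfective -n → ngakhneuthn.
Attach tense present -kho → ngakhneuthnkho.
Attach person 2nd person -ats → ngakhneuthnkhoats.
Apply vowel deletion: ngakhneuthnkhoats → ngakhnuthnkhats.
Nasal assimilation: no change.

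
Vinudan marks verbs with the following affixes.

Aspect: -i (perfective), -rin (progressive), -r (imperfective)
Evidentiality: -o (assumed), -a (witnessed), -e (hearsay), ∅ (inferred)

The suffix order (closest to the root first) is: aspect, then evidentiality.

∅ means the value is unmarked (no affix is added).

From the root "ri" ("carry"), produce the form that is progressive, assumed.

ririno

Attach aspect progressive -rin → ririn.
Attach evidentiality assumed -o → ririno.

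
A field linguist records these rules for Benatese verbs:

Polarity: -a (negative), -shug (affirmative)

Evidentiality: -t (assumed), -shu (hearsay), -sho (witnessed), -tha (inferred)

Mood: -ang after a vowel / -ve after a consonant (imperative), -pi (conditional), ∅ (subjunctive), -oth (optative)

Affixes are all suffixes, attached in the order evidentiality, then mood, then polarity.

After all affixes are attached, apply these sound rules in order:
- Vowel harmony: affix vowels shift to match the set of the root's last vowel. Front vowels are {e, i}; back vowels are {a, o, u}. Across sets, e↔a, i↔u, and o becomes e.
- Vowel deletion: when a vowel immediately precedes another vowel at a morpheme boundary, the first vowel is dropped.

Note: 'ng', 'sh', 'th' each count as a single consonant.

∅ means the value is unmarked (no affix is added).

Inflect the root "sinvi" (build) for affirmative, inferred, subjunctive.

Attach evidentiality inferred -tha → sinvitha.
mood = subjunctive: zero marking, form stays sinvitha.
Attach polarity affirmative -shug → sinvithashug.
Apply vowel harmony: sinvithashug → sinvitheshig.
Vowel deletion: no change.

sinvitheshig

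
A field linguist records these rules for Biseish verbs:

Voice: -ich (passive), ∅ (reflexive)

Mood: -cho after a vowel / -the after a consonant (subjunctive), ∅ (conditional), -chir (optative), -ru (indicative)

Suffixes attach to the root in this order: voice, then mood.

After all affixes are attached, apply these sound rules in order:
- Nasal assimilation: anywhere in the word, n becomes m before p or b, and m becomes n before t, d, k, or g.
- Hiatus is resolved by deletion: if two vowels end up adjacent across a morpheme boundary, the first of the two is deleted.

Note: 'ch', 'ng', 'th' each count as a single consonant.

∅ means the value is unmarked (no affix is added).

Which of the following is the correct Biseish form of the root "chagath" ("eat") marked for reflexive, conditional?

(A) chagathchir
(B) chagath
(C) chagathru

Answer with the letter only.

B

voice = reflexive: zero marking, form stays chagath.
mood = conditional: zero marking, form stays chagath.
Nasal assimilation: no change.
Vowel deletion: no change.
So the correct form is chagath, option (B).
(A) chagathchir is wrong: it uses optative instead of conditional for mood.
(C) chagathru is wrong: it uses indicative instead of conditional for mood.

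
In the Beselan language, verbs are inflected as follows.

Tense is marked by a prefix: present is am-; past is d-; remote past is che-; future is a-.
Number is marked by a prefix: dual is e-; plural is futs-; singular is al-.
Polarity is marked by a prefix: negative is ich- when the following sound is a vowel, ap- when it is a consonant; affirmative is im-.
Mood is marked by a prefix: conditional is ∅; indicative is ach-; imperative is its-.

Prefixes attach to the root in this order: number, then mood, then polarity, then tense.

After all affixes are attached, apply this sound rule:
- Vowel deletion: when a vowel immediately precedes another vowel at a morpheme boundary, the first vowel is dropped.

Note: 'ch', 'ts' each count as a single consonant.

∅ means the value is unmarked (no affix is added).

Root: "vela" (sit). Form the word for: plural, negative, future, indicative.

Attach number plural futs- → futsvela.
Attach mood indicative ach- → achfutsvela.
Attach polarity negative ich- (before vowel 'a') → ichachfutsvela.
Attach tense future a- → aichachfutsvela.
Apply vowel deletion: aichachfutsvela → ichachfutsvela.

ichachfutsvela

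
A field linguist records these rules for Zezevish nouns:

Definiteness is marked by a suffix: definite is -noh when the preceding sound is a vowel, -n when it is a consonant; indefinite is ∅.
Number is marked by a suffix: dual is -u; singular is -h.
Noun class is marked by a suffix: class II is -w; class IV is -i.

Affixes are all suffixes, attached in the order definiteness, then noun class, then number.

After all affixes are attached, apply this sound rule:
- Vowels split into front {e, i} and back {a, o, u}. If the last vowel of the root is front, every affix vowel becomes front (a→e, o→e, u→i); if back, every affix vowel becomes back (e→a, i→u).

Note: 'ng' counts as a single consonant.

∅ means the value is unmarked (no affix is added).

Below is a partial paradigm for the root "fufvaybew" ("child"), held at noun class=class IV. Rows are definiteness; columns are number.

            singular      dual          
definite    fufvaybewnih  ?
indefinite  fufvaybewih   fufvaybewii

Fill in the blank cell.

fufvaybewnii

Attach definiteness definite -n (after consonant 'w') → fufvaybewn.
Attach noun class class IV -i → fufvaybewni.
Attach number dual -u → fufvaybewniu.
Apply vowel harmony: fufvaybewniu → fufvaybewnii.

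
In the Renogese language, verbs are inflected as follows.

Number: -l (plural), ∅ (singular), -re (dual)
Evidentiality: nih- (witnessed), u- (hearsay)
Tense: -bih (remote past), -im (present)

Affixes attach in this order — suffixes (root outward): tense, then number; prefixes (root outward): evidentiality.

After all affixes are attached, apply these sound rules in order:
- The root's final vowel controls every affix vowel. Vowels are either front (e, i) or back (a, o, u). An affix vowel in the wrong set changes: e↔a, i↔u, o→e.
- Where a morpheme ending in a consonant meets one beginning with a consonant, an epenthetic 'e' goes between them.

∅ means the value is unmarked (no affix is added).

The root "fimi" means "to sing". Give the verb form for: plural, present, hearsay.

ifimiimel

Attach evidentiality hearsay u- → ufimi.
Attach tense present -im → ufimiim.
Attach number plural -l → ufimiiml.
Apply vowel harmony: ufimiiml → ifimiiml.
Apply epenthesis: ifimiiml → ifimiimel.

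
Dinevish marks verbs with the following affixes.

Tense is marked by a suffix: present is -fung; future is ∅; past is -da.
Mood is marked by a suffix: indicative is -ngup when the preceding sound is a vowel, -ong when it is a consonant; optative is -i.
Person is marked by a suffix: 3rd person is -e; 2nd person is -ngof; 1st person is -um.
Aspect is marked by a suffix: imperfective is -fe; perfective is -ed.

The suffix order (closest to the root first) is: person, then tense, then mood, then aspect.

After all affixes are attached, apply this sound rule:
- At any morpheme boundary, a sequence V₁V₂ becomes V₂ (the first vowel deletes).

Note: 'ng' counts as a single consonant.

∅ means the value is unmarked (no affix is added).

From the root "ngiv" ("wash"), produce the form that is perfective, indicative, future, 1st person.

Attach person 1st person -um → ngivum.
tense = future: zero marking, form stays ngivum.
Attach mood indicative -ong (after consonant 'm') → ngivumong.
Attach aspect perfective -ed → ngivumonged.
Vowel deletion: no change.

ngivumonged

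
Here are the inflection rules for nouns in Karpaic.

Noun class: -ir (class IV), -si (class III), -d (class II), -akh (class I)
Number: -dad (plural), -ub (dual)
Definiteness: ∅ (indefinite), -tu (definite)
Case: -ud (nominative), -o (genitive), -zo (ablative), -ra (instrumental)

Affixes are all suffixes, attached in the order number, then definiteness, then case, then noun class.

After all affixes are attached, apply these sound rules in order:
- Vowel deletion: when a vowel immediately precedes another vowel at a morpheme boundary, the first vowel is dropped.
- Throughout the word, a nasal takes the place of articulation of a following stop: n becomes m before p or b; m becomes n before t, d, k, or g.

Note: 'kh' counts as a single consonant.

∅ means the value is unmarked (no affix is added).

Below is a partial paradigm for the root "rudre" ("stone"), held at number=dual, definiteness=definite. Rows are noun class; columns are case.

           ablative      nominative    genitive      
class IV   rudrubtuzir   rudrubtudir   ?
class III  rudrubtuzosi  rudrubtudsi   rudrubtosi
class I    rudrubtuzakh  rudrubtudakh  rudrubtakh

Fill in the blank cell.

rudrubtir

Attach number dual -ub → rudreub.
Attach definiteness definite -tu → rudreubtu.
Attach case genitive -o → rudreubtuo.
Attach noun class class IV -ir → rudreubtuoir.
Apply vowel deletion: rudreubtuoir → rudrubtir.
Nasal assimilation: no change.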